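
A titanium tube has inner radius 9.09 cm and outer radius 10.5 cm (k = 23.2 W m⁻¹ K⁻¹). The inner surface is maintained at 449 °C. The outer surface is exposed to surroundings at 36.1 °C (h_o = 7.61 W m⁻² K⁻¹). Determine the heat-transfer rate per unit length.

Q' = 2.06 kW/m

Series thermal resistances, inner to outer:
  R'_titanium = ln(0.105/0.0909)/(2πk) = 0.1442/(2π·23.2) = 9.892×10^-4 m·K/W
  R'_conv,out = 1/(2πr h) = 1/(2π·0.105·7.61) = 0.1992 m·K/W
ΣR = 9.892×10^-4 + 0.1992 = 0.2002 m·K/W
Q' = ΔT/ΣR = (449 °C − 36.1 °C)/0.2002 = 2060 W/m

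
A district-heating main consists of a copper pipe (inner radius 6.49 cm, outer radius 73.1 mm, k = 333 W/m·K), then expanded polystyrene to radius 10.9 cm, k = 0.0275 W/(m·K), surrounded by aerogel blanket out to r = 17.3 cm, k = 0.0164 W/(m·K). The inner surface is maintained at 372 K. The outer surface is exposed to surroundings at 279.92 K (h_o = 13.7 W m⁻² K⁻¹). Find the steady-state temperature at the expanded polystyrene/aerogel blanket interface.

T = 341.0 K

Resistance network (inner→outer):
  R'_copper = ln(0.0731/0.0649)/(2πk) = 0.1190/(2π·333) = 5.687×10^-5 m·K/W
  R'_expanded polystyrene = ln(0.109/0.0731)/(2πk) = 0.3995/(2π·0.0275) = 2.312 m·K/W
  R'_aerogel blanket = ln(0.173/0.109)/(2πk) = 0.4619/(2π·0.0164) = 4.483 m·K/W
  R'_conv,out = 1/(2πr h) = 1/(2π·0.173·13.7) = 0.06715 m·K/W
ΣR = 5.687×10^-5 + 2.312 + 4.483 + 0.06715 = 6.862 m·K/W
Q' = ΔT/ΣR = (372 K − 279.92 K)/6.862 = 13.42 W/m
From the inner boundary to the expanded polystyrene/aerogel blanket interface, ΣR_partial = 2.312 m·K/W.
T_interface = T_in − Q'·ΣR_partial = 372 K − (13.42)(2.312) = 341.0 K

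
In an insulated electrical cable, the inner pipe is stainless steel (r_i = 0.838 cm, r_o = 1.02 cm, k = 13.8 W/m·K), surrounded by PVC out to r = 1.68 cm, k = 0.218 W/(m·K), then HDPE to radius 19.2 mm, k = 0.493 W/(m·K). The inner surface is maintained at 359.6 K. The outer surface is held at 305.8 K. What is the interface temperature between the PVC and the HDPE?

T = 311.5 K

Resistance network (inner→outer):
  R'_stainless steel = ln(0.0102/0.00838)/(2πk) = 0.1965/(2π·13.8) = 0.002267 m·K/W
  R'_PVC = ln(0.0168/0.0102)/(2πk) = 0.4990/(2π·0.218) = 0.3643 m·K/W
  R'_HDPE = ln(0.0192/0.0168)/(2πk) = 0.1335/(2π·0.493) = 0.04311 m·K/W
ΣR = 0.002267 + 0.3643 + 0.04311 = 0.4097 m·K/W
Q' = ΔT/ΣR = (359.6 K − 305.8 K)/0.4097 = 131.3 W/m
From the inner boundary to the PVC/HDPE interface, ΣR_partial = 0.3666 m·K/W.
T_interface = T_in − Q'·ΣR_partial = 359.6 K − (131.3)(0.3666) = 311.5 K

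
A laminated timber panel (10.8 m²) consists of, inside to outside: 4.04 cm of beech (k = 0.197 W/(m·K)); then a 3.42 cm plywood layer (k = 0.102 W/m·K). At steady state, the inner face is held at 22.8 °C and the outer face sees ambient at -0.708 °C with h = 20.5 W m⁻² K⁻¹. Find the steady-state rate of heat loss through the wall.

Treat each layer as a resistance in series:
  R_beech = L/(kA) = 0.0404/(0.197·10.8) = 0.01899 K/W
  R_plywood = L/(kA) = 0.0342/(0.102·10.8) = 0.03105 K/W
  R_conv,out = 1/(hA) = 1/(20.5·10.8) = 0.004517 K/W
ΣR = 0.01899 + 0.03105 + 0.004517 = 0.05456 K/W
Q = ΔT/ΣR = (22.8 °C − -0.708 °C)/0.05456 = 431 W

Q = 431 W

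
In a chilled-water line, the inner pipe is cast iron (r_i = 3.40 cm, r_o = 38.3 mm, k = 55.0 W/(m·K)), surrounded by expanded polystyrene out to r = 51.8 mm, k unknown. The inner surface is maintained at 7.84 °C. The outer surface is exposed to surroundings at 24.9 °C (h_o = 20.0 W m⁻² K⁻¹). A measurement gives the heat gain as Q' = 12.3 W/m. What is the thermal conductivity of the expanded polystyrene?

ΣR = ΔT/Q' = |7.84 − 24.9|/12.3 = 1.387 m·K/W
Known resistances:
  R'_cast iron = ln(0.0383/0.0340)/(2πk) = 0.1191/(2π·55.0) = 3.446×10^-4 m·K/W
  R'_conv,out = 1/(2πr h) = 1/(2π·0.0518·20.0) = 0.1536 m·K/W
R_expanded polystyrene = ΣR − ΣR_known = 1.387 − 0.1539 = 1.233 m·K/W
ln(r₂/r₁)/(2πk) = 1.233 ⇒ k = 0.3019/(2π·1.233) = 0.0390 W/m·K

k = 0.0390 W/m·K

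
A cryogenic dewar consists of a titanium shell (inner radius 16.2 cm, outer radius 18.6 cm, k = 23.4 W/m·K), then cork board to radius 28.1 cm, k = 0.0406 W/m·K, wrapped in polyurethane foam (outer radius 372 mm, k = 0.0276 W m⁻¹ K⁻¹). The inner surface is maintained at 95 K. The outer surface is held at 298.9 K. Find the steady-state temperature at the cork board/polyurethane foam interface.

Treat each layer as a resistance in series:
  R_titanium = (1/0.162 − 1/0.186)/(4πk) = 0.7965/(4π·23.4) = 0.002709 K/W
  R_cork board = (1/0.186 − 1/0.281)/(4πk) = 1.818/(4π·0.0406) = 3.563 K/W
  R_polyurethane foam = (1/0.281 − 1/0.372)/(4πk) = 0.8705/(4π·0.0276) = 2.510 K/W
ΣR = 0.002709 + 3.563 + 2.510 = 6.076 K/W
Q = ΔT/ΣR = (95 K − 298.9 K)/6.076 = -33.56 W
From the inner boundary to the cork board/polyurethane foam interface, ΣR_partial = 3.566 K/W.
T_interface = T_in − Q·ΣR_partial = 95 K − (-33.56)(3.566) = 214.7 K

T = 214.7 K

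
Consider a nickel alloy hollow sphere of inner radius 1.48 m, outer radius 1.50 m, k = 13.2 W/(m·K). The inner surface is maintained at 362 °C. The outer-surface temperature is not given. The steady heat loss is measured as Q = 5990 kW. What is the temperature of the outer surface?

Sum the resistances:
  R_nickel alloy = (1/1.48 − 1/1.50)/(4πk) = 0.009009/(4π·13.2) = 5.431×10^-5 K/W
ΣR = 5.431×10^-5 K/W
ΔT = Q·ΣR = 5.99×10^6 × 5.431×10^-5 = 325.3 K
Heat flows outward, so T_out = T_in − ΔT = 362 − 325.3 = 36.7 °C

T_out = 36.7 °C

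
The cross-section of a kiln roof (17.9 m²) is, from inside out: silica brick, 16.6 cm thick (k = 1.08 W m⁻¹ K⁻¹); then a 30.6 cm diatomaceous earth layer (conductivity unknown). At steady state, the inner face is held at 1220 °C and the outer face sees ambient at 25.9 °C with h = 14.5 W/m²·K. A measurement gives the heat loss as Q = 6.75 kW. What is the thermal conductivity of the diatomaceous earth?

ΣR = ΔT/Q = |1220 − 25.9|/6750 = 0.1769 K/W
Known resistances:
  R_silica brick = L/(kA) = 0.166/(1.08·17.9) = 0.008587 K/W
  R_conv,out = 1/(hA) = 1/(14.5·17.9) = 0.003853 K/W
R_diatomaceous earth = ΣR − ΣR_known = 0.1769 − 0.01244 = 0.1645 K/W
L/(kA) = 0.1645 ⇒ k = 0.306/(0.1645·17.9) = 0.104 W/m·K

k = 0.104 W/m·K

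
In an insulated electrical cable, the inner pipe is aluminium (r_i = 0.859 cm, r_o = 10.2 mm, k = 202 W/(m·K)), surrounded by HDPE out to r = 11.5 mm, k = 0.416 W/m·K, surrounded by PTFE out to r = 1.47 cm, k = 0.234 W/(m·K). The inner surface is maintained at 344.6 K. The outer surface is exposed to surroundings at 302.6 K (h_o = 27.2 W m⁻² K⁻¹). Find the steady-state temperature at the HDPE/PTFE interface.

T = 341.4 K

Treat each layer as a resistance in series:
  R'_aluminium = ln(0.0102/0.00859)/(2πk) = 0.1718/(2π·202) = 1.354×10^-4 m·K/W
  R'_HDPE = ln(0.0115/0.0102)/(2πk) = 0.1200/(2π·0.416) = 0.04589 m·K/W
  R'_PTFE = ln(0.0147/0.0115)/(2πk) = 0.2455/(2π·0.234) = 0.1670 m·K/W
  R'_conv,out = 1/(2πr h) = 1/(2π·0.0147·27.2) = 0.3980 m·K/W
ΣR = 1.354×10^-4 + 0.04589 + 0.1670 + 0.3980 = 0.6110 m·K/W
Q' = ΔT/ΣR = (344.6 K − 302.6 K)/0.6110 = 68.74 W/m
From the inner boundary to the HDPE/PTFE interface, ΣR_partial = 0.04603 m·K/W.
T_interface = T_in − Q'·ΣR_partial = 344.6 K − (68.74)(0.04603) = 341.4 K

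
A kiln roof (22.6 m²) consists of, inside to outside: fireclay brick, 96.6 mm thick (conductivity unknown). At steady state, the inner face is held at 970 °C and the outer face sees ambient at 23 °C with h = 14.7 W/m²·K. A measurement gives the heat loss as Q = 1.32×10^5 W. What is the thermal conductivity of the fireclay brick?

ΣR = ΔT/Q = |970 − 23|/1.32×10^5 = 0.007174 K/W
Known resistances:
  R_conv,out = 1/(hA) = 1/(14.7·22.6) = 0.003010 K/W
R_fireclay brick = ΣR − ΣR_known = 0.007174 − 0.003010 = 0.004164 K/W
L/(kA) = 0.004164 ⇒ k = 0.0966/(0.004164·22.6) = 1.03 W/m·K

k = 1.03 W/m·K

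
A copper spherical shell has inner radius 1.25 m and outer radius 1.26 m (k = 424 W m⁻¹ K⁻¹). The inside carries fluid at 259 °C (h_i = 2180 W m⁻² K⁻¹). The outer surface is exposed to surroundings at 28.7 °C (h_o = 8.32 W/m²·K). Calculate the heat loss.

Q = 38.1 kW

Treat each layer as a resistance in series:
  R_conv,in = 1/(4πr²h) = 1/(4π·1.25²·2180) = 2.336×10^-5 K/W
  R_copper = (1/1.25 − 1/1.26)/(4πk) = 0.006349/(4π·424) = 1.192×10^-6 K/W
  R_conv,out = 1/(4πr²h) = 1/(4π·1.26²·8.32) = 0.006025 K/W
ΣR = 2.336×10^-5 + 1.192×10^-6 + 0.006025 = 0.006050 K/W
Q = ΔT/ΣR = (259 °C − 28.7 °C)/0.006050 = 38100 W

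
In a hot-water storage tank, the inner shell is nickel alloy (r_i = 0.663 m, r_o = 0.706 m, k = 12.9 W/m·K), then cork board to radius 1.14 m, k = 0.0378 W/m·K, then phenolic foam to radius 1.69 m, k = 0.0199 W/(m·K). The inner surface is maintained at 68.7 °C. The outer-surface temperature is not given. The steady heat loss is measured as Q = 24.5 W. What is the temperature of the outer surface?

Series resistances:
  R_nickel alloy = (1/0.663 − 1/0.706)/(4πk) = 0.09187/(4π·12.9) = 5.667×10^-4 K/W
  R_cork board = (1/0.706 − 1/1.14)/(4πk) = 0.5392/(4π·0.0378) = 1.135 K/W
  R_phenolic foam = (1/1.14 − 1/1.69)/(4πk) = 0.2855/(4π·0.0199) = 1.142 K/W
ΣR = 2.277 K/W
ΔT = Q·ΣR = 24.5 × 2.277 = 55.79 K
Heat flows outward, so T_out = T_in − ΔT = 68.7 − 55.79 = 12.9 °C

T_out = 12.9 °C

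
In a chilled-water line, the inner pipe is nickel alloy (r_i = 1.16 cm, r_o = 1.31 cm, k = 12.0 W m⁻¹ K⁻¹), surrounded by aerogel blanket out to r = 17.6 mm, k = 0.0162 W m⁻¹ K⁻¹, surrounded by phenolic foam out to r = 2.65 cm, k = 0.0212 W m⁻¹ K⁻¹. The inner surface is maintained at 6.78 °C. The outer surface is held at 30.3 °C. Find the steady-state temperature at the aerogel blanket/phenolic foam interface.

Series thermal resistances, inner to outer:
  R'_nickel alloy = ln(0.0131/0.0116)/(2πk) = 0.1216/(2π·12.0) = 0.001613 m·K/W
  R'_aerogel blanket = ln(0.0176/0.0131)/(2πk) = 0.2953/(2π·0.0162) = 2.901 m·K/W
  R'_phenolic foam = ln(0.0265/0.0176)/(2πk) = 0.4092/(2π·0.0212) = 3.072 m·K/W
ΣR = 0.001613 + 2.901 + 3.072 = 5.975 m·K/W
Q' = ΔT/ΣR = (6.78 °C − 30.3 °C)/5.975 = -3.936 W/m
From the inner boundary to the aerogel blanket/phenolic foam interface, ΣR_partial = 2.903 m·K/W.
T_interface = T_in − Q'·ΣR_partial = 6.78 °C − (-3.936)(2.903) = 18.2 °C

T = 18.2 °C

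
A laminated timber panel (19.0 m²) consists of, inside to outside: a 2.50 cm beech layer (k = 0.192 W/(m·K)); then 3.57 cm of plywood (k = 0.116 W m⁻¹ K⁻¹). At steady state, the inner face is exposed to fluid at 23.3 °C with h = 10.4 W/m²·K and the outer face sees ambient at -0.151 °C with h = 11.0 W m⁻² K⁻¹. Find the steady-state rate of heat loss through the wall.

Series thermal resistances, inner to outer:
  R_conv,in = 1/(hA) = 1/(10.4·19.0) = 0.005061 K/W
  R_beech = L/(kA) = 0.0250/(0.192·19.0) = 0.006853 K/W
  R_plywood = L/(kA) = 0.0357/(0.116·19.0) = 0.01620 K/W
  R_conv,out = 1/(hA) = 1/(11.0·19.0) = 0.004785 K/W
ΣR = 0.005061 + 0.006853 + 0.01620 + 0.004785 = 0.03290 K/W
Q = ΔT/ΣR = (23.3 °C − -0.151 °C)/0.03290 = 713 W

Q = 713 W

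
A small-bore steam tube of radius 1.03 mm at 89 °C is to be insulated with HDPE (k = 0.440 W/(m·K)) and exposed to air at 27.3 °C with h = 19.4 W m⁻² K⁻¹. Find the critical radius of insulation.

For a cylinder, r_cr = k_ins/h = 0.440/19.4 = 0.0227 m = 2.27 cm

r_cr = 2.27 cm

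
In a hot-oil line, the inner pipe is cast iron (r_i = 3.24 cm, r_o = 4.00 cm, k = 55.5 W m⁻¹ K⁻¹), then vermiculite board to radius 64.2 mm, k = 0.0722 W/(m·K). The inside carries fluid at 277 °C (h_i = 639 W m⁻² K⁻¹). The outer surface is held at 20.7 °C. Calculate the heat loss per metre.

Resistance network (inner→outer):
  R'_conv,in = 1/(2πr h) = 1/(2π·0.0324·639) = 0.007687 m·K/W
  R'_cast iron = ln(0.0400/0.0324)/(2πk) = 0.2107/(2π·55.5) = 6.043×10^-4 m·K/W
  R'_vermiculite board = ln(0.0642/0.0400)/(2πk) = 0.4731/(2π·0.0722) = 1.043 m·K/W
ΣR = 0.007687 + 6.043×10^-4 + 1.043 = 1.051 m·K/W
Q' = ΔT/ΣR = (277 °C − 20.7 °C)/1.051 = 244 W/m

Q' = 244 W/m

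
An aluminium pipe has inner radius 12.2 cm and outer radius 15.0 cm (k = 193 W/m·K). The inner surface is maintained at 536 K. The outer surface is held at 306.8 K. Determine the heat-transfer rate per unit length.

Q' = 2πk·ΔT/ln(r₂/r₁) = 2π × 193 × 229.2 / ln(0.150/0.122) = 1.35×10^6 W/m

Q' = 1.35×10^6 W/m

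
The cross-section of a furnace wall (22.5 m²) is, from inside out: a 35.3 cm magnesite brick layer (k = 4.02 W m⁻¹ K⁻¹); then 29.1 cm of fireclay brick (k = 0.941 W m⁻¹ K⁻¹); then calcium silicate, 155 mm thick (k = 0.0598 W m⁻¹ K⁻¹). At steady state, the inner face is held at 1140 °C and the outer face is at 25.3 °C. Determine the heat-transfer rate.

Q = 8.39 kW

Treat each layer as a resistance in series:
  R_magnesite brick = L/(kA) = 0.353/(4.02·22.5) = 0.003903 K/W
  R_fireclay brick = L/(kA) = 0.291/(0.941·22.5) = 0.01374 K/W
  R_calcium silicate = L/(kA) = 0.155/(0.0598·22.5) = 0.1152 K/W
ΣR = 0.003903 + 0.01374 + 0.1152 = 0.1328 K/W
Q = ΔT/ΣR = (1140 °C − 25.3 °C)/0.1328 = 8390 W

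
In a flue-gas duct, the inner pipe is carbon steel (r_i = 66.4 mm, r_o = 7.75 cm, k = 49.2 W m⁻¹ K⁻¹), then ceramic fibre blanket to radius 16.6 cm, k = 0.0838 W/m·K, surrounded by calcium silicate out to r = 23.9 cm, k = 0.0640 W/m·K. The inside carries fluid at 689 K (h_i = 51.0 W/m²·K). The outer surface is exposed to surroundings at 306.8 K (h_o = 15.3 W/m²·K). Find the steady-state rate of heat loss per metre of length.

Series thermal resistances, inner to outer:
  R'_conv,in = 1/(2πr h) = 1/(2π·0.0664·51.0) = 0.04700 m·K/W
  R'_carbon steel = ln(0.0775/0.0664)/(2πk) = 0.1546/(2π·49.2) = 5.000×10^-4 m·K/W
  R'_ceramic fibre blanket = ln(0.166/0.0775)/(2πk) = 0.7617/(2π·0.0838) = 1.447 m·K/W
  R'_calcium silicate = ln(0.239/0.166)/(2πk) = 0.3645/(2π·0.0640) = 0.9064 m·K/W
  R'_conv,out = 1/(2πr h) = 1/(2π·0.239·15.3) = 0.04352 m·K/W
ΣR = 0.04700 + 5.000×10^-4 + 1.447 + 0.9064 + 0.04352 = 2.444 m·K/W
Q' = ΔT/ΣR = (689 K − 306.8 K)/2.444 = 156 W/m

Q' = 156 W/m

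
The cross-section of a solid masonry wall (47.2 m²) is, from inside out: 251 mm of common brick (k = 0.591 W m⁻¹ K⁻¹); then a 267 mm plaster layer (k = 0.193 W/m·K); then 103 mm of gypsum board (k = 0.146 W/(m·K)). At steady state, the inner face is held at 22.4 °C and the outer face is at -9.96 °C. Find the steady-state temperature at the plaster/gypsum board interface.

Resistance network (inner→outer):
  R_common brick = L/(kA) = 0.251/(0.591·47.2) = 0.008998 K/W
  R_plaster = L/(kA) = 0.267/(0.193·47.2) = 0.02931 K/W
  R_gypsum board = L/(kA) = 0.103/(0.146·47.2) = 0.01495 K/W
ΣR = 0.008998 + 0.02931 + 0.01495 = 0.05326 K/W
Q = ΔT/ΣR = (22.4 °C − -9.96 °C)/0.05326 = 607.6 W
From the inner boundary to the plaster/gypsum board interface, ΣR_partial = 0.03831 K/W.
T_interface = T_in − Q·ΣR_partial = 22.4 °C − (607.6)(0.03831) = -0.88 °C

T = -0.88 °C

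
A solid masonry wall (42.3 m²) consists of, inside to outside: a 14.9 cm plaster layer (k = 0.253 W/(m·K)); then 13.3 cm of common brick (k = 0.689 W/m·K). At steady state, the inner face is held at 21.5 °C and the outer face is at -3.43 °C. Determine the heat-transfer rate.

Series thermal resistances, inner to outer:
  R_plaster = L/(kA) = 0.149/(0.253·42.3) = 0.01392 K/W
  R_common brick = L/(kA) = 0.133/(0.689·42.3) = 0.004563 K/W
ΣR = 0.01392 + 0.004563 = 0.01848 K/W
Q = ΔT/ΣR = (21.5 °C − -3.43 °C)/0.01848 = 1350 W

Q = 1350 W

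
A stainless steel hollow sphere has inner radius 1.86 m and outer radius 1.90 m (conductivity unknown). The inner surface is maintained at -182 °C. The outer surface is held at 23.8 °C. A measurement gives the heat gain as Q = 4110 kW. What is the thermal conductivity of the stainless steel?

k = 18.0 W/m·K

ΣR = ΔT/Q = |-182 − 23.8|/4.11×10^6 = 5.007×10^-5 K/W
(1/r₁−1/r₂)/(4πk) = 5.007×10^-5 ⇒ k = 0.01132/(4π·5.007×10^-5) = 18.0 W/m·K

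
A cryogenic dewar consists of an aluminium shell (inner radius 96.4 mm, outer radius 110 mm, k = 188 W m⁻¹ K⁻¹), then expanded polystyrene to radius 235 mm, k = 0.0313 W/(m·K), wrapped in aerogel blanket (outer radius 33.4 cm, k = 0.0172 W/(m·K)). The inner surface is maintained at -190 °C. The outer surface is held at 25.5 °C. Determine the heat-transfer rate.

Series thermal resistances, inner to outer:
  R_aluminium = (1/0.0964 − 1/0.110)/(4πk) = 1.283/(4π·188) = 5.429×10^-4 K/W
  R_expanded polystyrene = (1/0.110 − 1/0.235)/(4πk) = 4.836/(4π·0.0313) = 12.29 K/W
  R_aerogel blanket = (1/0.235 − 1/0.334)/(4πk) = 1.261/(4π·0.0172) = 5.836 K/W
ΣR = 5.429×10^-4 + 12.29 + 5.836 = 18.13 K/W
Q = ΔT/ΣR = (-190 °C − 25.5 °C)/18.13 = -11.9 W
(Negative Q ⇒ heat flows inward; heat gain = 11.9 W.)

Q = 11.9 W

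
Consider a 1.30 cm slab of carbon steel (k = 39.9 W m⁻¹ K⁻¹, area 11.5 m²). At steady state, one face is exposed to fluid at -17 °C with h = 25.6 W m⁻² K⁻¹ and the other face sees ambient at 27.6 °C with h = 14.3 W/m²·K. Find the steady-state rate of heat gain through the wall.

Q = 4.69 kW

Series thermal resistances, inner to outer:
  R_conv,in = 1/(hA) = 1/(25.6·11.5) = 0.003397 K/W
  R_carbon steel = L/(kA) = 0.0130/(39.9·11.5) = 2.833×10^-5 K/W
  R_conv,out = 1/(hA) = 1/(14.3·11.5) = 0.006081 K/W
ΣR = 0.003397 + 2.833×10^-5 + 0.006081 = 0.009506 K/W
Q = ΔT/ΣR = (-17 °C − 27.6 °C)/0.009506 = -4690 W
(Negative Q ⇒ heat flows inward; heat gain = 4690 W.)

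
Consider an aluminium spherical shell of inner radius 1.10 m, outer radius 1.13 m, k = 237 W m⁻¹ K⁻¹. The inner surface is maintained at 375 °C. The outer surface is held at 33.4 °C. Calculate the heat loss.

Q = 42200 kW

Q = 4πk·ΔT/(1/r₁ − 1/r₂) = 4π × 237 × 341.6 / (1/1.10 − 1/1.13) = 4.22×10^7 W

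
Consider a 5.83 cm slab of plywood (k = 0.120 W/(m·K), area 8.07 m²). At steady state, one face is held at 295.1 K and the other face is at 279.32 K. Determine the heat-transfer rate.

Q = 262 W

Q = kA·ΔT/L = 0.120 × 8.07 × |295.1 K − 279.32 K| / 0.0583 = 262 W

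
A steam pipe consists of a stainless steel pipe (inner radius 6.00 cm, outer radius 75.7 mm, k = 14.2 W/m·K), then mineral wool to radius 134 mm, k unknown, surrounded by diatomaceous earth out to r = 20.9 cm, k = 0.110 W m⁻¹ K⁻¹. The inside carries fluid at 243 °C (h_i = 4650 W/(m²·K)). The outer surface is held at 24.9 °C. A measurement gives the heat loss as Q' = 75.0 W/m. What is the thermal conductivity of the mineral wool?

k = 0.0402 W/m·K

ΣR = ΔT/Q' = |243 − 24.9|/75.0 = 2.908 m·K/W
Known resistances:
  R'_conv,in = 1/(2πr h) = 1/(2π·0.0600·4650) = 5.704×10^-4 m·K/W
  R'_stainless steel = ln(0.0757/0.0600)/(2πk) = 0.2324/(2π·14.2) = 0.002605 m·K/W
  R'_diatomaceous earth = ln(0.209/0.134)/(2πk) = 0.4445/(2π·0.110) = 0.6431 m·K/W
R_mineral wool = ΣR − ΣR_known = 2.908 − 0.6463 = 2.262 m·K/W
ln(r₂/r₁)/(2πk) = 2.262 ⇒ k = 0.5711/(2π·2.262) = 0.0402 W/m·K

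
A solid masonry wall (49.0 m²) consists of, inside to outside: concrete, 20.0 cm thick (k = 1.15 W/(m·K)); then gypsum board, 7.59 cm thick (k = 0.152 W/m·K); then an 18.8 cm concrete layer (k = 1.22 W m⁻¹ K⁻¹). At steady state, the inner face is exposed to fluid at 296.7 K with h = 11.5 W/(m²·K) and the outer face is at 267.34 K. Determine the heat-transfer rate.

Q = 1570 W

Resistance network (inner→outer):
  R_conv,in = 1/(hA) = 1/(11.5·49.0) = 0.001775 K/W
  R_concrete = L/(kA) = 0.200/(1.15·49.0) = 0.003549 K/W
  R_gypsum board = L/(kA) = 0.0759/(0.152·49.0) = 0.01019 K/W
  R_concrete = L/(kA) = 0.188/(1.22·49.0) = 0.003145 K/W
ΣR = 0.001775 + 0.003549 + 0.01019 + 0.003145 = 0.01866 K/W
Q = ΔT/ΣR = (296.7 K − 267.34 K)/0.01866 = 1570 W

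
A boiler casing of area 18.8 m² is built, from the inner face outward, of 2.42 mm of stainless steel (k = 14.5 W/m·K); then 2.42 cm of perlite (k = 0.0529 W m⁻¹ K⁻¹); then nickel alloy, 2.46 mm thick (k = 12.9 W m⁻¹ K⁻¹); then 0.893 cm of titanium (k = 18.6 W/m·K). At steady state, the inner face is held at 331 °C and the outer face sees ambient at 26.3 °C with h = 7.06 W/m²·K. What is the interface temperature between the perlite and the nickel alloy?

T = 98.6 °C

Series thermal resistances, inner to outer:
  R_stainless steel = L/(kA) = 0.00242/(14.5·18.8) = 8.877×10^-6 K/W
  R_perlite = L/(kA) = 0.0242/(0.0529·18.8) = 0.02433 K/W
  R_nickel alloy = L/(kA) = 0.00246/(12.9·18.8) = 1.014×10^-5 K/W
  R_titanium = L/(kA) = 0.00893/(18.6·18.8) = 2.554×10^-5 K/W
  R_conv,out = 1/(hA) = 1/(7.06·18.8) = 0.007534 K/W
ΣR = 8.877×10^-6 + 0.02433 + 1.014×10^-5 + 2.554×10^-5 + 0.007534 = 0.03191 K/W
Q = ΔT/ΣR = (331 °C − 26.3 °C)/0.03191 = 9549 W
From the inner boundary to the perlite/nickel alloy interface, ΣR_partial = 0.02434 K/W.
T_interface = T_in − Q·ΣR_partial = 331 °C − (9549)(0.02434) = 98.6 °C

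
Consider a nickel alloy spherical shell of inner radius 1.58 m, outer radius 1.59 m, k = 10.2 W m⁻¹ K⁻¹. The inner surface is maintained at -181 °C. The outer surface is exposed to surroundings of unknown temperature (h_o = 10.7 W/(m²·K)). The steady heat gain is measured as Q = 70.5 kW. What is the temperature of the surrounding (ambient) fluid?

Series resistances:
  R_nickel alloy = (1/1.58 − 1/1.59)/(4πk) = 0.003981/(4π·10.2) = 3.106×10^-5 K/W
  R_conv,out = 1/(4πr²h) = 1/(4π·1.59²·10.7) = 0.002942 K/W
ΣR = 0.002973 K/W
ΔT = Q·ΣR = 70500 × 0.002973 = 209.6 K
Heat flows inward, so T_out = T_in + ΔT = -181 + 209.6 = 28.6 °C

T_out = 28.6 °C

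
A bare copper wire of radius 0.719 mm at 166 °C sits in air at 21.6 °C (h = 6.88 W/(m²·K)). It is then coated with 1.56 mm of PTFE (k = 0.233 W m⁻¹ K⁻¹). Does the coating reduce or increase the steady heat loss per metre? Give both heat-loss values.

Critical radius for a cylinder: r_cr = k/h = 0.0339 m = 3.39 cm.
Outer radius after coating: r₂ = 7.19×10^-4 + 0.00156 = 0.002279 m.
Since r₁ < r_cr and r₂ ≤ r_cr, the coating moves toward the maximum at r_cr — heat loss rises.
Bare: R = 1/(2πr₁h) = 32.17 m·K/W; Q = 144.4/32.17 = 4.49 W/m.
Coated: R = R_cond + R_conv = 10.94 m·K/W; Q = 144.4/10.94 = 13.2 W/m.

increases: 4.49 → 13.2 W/m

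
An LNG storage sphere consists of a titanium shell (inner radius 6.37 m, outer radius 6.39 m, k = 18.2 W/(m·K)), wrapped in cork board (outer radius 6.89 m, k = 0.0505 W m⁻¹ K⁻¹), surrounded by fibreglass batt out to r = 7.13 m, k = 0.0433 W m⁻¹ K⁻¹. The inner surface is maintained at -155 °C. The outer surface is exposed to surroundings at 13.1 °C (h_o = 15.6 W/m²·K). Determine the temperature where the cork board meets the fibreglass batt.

Treat each layer as a resistance in series:
  R_titanium = (1/6.37 − 1/6.39)/(4πk) = 4.913×10^-4/(4π·18.2) = 2.148×10^-6 K/W
  R_cork board = (1/6.39 − 1/6.89)/(4πk) = 0.01136/(4π·0.0505) = 0.01790 K/W
  R_fibreglass batt = (1/6.89 − 1/7.13)/(4πk) = 0.004885/(4π·0.0433) = 0.008979 K/W
  R_conv,out = 1/(4πr²h) = 1/(4π·7.13²·15.6) = 1.003×10^-4 K/W
ΣR = 2.148×10^-6 + 0.01790 + 0.008979 + 1.003×10^-4 = 0.02698 K/W
Q = ΔT/ΣR = (-155 °C − 13.1 °C)/0.02698 = -6231 W
From the inner boundary to the cork board/fibreglass batt interface, ΣR_partial = 0.01790 K/W.
T_interface = T_in − Q·ΣR_partial = -155 °C − (-6231)(0.01790) = -43.5 °C

T = -43.5 °C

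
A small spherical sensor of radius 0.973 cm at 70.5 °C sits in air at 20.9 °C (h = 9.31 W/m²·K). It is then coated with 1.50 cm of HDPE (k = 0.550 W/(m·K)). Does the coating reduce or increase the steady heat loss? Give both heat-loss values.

Critical radius for a sphere: r_cr = 2k/h = 0.118 m = 11.8 cm.
Outer radius after coating: r₂ = 0.00973 + 0.0150 = 0.02473 m.
Since r₁ < r_cr and r₂ ≤ r_cr, the coating moves toward the maximum at r_cr — heat loss rises.
Bare: R = 1/(4πr₁²h) = 90.28 K/W; Q = 49.6/90.28 = 0.549 W.
Coated: R = R_cond + R_conv = 23.00 K/W; Q = 49.6/23.00 = 2.16 W.

increases: 0.549 → 2.16 W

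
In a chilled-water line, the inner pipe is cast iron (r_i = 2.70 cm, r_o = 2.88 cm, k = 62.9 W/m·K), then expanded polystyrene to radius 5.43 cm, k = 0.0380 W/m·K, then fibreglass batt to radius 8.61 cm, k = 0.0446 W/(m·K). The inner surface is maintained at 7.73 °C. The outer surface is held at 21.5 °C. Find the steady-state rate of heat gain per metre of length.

Series thermal resistances, inner to outer:
  R'_cast iron = ln(0.0288/0.0270)/(2πk) = 0.06454/(2π·62.9) = 1.633×10^-4 m·K/W
  R'_expanded polystyrene = ln(0.0543/0.0288)/(2πk) = 0.6341/(2π·0.0380) = 2.656 m·K/W
  R'_fibreglass batt = ln(0.0861/0.0543)/(2πk) = 0.4610/(2π·0.0446) = 1.645 m·K/W
ΣR = 1.633×10^-4 + 2.656 + 1.645 = 4.301 m·K/W
Q' = ΔT/ΣR = (7.73 °C − 21.5 °C)/4.301 = -3.20 W/m
(Negative Q' ⇒ heat flows inward; heat gain = 3.20 W/m.)

Q' = 3.20 W/m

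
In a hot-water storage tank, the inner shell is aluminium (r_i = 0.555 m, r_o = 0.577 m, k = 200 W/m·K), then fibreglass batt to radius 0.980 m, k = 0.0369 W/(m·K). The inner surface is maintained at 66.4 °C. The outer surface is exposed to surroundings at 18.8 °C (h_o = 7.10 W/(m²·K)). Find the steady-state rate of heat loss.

Series thermal resistances, inner to outer:
  R_aluminium = (1/0.555 − 1/0.577)/(4πk) = 0.06870/(4π·200) = 2.733×10^-5 K/W
  R_fibreglass batt = (1/0.577 − 1/0.980)/(4πk) = 0.7127/(4π·0.0369) = 1.537 K/W
  R_conv,out = 1/(4πr²h) = 1/(4π·0.980²·7.10) = 0.01167 K/W
ΣR = 2.733×10^-5 + 1.537 + 0.01167 = 1.549 K/W
Q = ΔT/ΣR = (66.4 °C − 18.8 °C)/1.549 = 30.7 W

Q = 30.7 W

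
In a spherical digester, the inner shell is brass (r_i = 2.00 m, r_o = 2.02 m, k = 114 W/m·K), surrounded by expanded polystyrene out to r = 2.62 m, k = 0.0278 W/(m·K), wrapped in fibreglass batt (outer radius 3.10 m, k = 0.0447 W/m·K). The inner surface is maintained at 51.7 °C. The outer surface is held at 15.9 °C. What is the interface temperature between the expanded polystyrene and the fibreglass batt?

Treat each layer as a resistance in series:
  R_brass = (1/2.00 − 1/2.02)/(4πk) = 0.004950/(4π·114) = 3.456×10^-6 K/W
  R_expanded polystyrene = (1/2.02 − 1/2.62)/(4πk) = 0.1134/(4π·0.0278) = 0.3245 K/W
  R_fibreglass batt = (1/2.62 − 1/3.10)/(4πk) = 0.05910/(4π·0.0447) = 0.1052 K/W
ΣR = 3.456×10^-6 + 0.3245 + 0.1052 = 0.4297 K/W
Q = ΔT/ΣR = (51.7 °C − 15.9 °C)/0.4297 = 83.31 W
From the inner boundary to the expanded polystyrene/fibreglass batt interface, ΣR_partial = 0.3245 K/W.
T_interface = T_in − Q·ΣR_partial = 51.7 °C − (83.31)(0.3245) = 24.7 °C

T = 24.7 °C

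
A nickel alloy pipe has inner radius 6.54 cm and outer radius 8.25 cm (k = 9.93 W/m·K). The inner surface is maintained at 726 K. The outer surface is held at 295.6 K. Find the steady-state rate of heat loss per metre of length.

Q' = 116 kW/m

Q' = 2πk·ΔT/ln(r₂/r₁) = 2π × 9.93 × 430.4 / ln(0.0825/0.0654) = 1.16×10^5 W/m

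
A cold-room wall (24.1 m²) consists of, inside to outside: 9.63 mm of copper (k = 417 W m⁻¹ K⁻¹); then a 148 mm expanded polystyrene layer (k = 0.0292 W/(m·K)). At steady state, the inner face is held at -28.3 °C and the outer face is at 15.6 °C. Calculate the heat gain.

Treat each layer as a resistance in series:
  R_copper = L/(kA) = 0.00963/(417·24.1) = 9.582×10^-7 K/W
  R_expanded polystyrene = L/(kA) = 0.148/(0.0292·24.1) = 0.2103 K/W
ΣR = 9.582×10^-7 + 0.2103 = 0.2103 K/W
Q = ΔT/ΣR = (-28.3 °C − 15.6 °C)/0.2103 = -209 W
(Negative Q ⇒ heat flows inward; heat gain = 209 W.)

Q = 209 W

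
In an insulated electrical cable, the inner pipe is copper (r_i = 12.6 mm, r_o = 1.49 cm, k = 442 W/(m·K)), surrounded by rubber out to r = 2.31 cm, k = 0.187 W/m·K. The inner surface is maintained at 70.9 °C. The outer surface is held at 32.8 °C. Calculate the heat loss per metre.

Resistance network (inner→outer):
  R'_copper = ln(0.0149/0.0126)/(2πk) = 0.1677/(2π·442) = 6.037×10^-5 m·K/W
  R'_rubber = ln(0.0231/0.0149)/(2πk) = 0.4385/(2π·0.187) = 0.3732 m·K/W
ΣR = 6.037×10^-5 + 0.3732 = 0.3733 m·K/W
Q' = ΔT/ΣR = (70.9 °C − 32.8 °C)/0.3733 = 102 W/m

Q' = 102 W/m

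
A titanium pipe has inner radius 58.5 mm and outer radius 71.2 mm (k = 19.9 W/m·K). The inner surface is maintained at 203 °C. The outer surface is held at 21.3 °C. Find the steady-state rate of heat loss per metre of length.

Q' = 116 kW/m

Q' = 2πk·ΔT/ln(r₂/r₁) = 2π × 19.9 × 181.7 / ln(0.0712/0.0585) = 1.16×10^5 W/m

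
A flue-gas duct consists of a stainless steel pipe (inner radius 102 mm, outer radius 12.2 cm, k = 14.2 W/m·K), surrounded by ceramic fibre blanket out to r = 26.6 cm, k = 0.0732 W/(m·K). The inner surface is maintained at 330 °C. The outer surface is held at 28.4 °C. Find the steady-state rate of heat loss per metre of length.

Q' = 178 W/m

Resistance network (inner→outer):
  R'_stainless steel = ln(0.122/0.102)/(2πk) = 0.1790/(2π·14.2) = 0.002007 m·K/W
  R'_ceramic fibre blanket = ln(0.266/0.122)/(2πk) = 0.7795/(2π·0.0732) = 1.695 m·K/W
ΣR = 0.002007 + 1.695 = 1.697 m·K/W
Q' = ΔT/ΣR = (330 °C − 28.4 °C)/1.697 = 178 W/m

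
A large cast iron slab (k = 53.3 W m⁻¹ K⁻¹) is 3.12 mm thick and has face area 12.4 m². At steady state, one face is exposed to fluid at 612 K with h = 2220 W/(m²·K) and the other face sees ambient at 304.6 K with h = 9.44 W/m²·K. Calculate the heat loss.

Q = 35800 W

Resistance network (inner→outer):
  R_conv,in = 1/(hA) = 1/(2220·12.4) = 3.633×10^-5 K/W
  R_cast iron = L/(kA) = 0.00312/(53.3·12.4) = 4.721×10^-6 K/W
  R_conv,out = 1/(hA) = 1/(9.44·12.4) = 0.008543 K/W
ΣR = 3.633×10^-5 + 4.721×10^-6 + 0.008543 = 0.008584 K/W
Q = ΔT/ΣR = (612 K − 304.6 K)/0.008584 = 35800 W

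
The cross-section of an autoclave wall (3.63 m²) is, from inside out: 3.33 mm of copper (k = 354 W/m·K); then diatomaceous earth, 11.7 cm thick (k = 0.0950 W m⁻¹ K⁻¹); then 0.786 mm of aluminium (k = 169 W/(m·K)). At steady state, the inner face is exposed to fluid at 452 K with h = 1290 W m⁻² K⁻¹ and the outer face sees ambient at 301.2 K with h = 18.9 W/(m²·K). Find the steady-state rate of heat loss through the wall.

Treat each layer as a resistance in series:
  R_conv,in = 1/(hA) = 1/(1290·3.63) = 2.136×10^-4 K/W
  R_copper = L/(kA) = 0.00333/(354·3.63) = 2.591×10^-6 K/W
  R_diatomaceous earth = L/(kA) = 0.117/(0.0950·3.63) = 0.3393 K/W
  R_aluminium = L/(kA) = 7.86×10^-4/(169·3.63) = 1.281×10^-6 K/W
  R_conv,out = 1/(hA) = 1/(18.9·3.63) = 0.01458 K/W
ΣR = 2.136×10^-4 + 2.591×10^-6 + 0.3393 + 1.281×10^-6 + 0.01458 = 0.3541 K/W
Q = ΔT/ΣR = (452 K − 301.2 K)/0.3541 = 426 W

Q = 426 W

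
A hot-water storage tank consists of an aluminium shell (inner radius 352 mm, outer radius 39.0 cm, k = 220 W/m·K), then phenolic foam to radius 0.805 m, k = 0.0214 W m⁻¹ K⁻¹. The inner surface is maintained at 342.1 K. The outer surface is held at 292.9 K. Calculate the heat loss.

Q = 10.0 W

Series thermal resistances, inner to outer:
  R_aluminium = (1/0.352 − 1/0.390)/(4πk) = 0.2768/(4π·220) = 1.001×10^-4 K/W
  R_phenolic foam = (1/0.390 − 1/0.805)/(4πk) = 1.322/(4π·0.0214) = 4.915 K/W
ΣR = 1.001×10^-4 + 4.915 = 4.915 K/W
Q = ΔT/ΣR = (342.1 K − 292.9 K)/4.915 = 10.0 W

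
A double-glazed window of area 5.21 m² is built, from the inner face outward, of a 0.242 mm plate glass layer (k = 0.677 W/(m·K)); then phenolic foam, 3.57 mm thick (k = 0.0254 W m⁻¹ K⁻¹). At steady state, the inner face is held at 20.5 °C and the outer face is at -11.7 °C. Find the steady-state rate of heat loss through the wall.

Q = 1190 W

Series thermal resistances, inner to outer:
  R_plate glass = L/(kA) = 2.42×10^-4/(0.677·5.21) = 6.861×10^-5 K/W
  R_phenolic foam = L/(kA) = 0.00357/(0.0254·5.21) = 0.02698 K/W
ΣR = 6.861×10^-5 + 0.02698 = 0.02705 K/W
Q = ΔT/ΣR = (20.5 °C − -11.7 °C)/0.02705 = 1190 W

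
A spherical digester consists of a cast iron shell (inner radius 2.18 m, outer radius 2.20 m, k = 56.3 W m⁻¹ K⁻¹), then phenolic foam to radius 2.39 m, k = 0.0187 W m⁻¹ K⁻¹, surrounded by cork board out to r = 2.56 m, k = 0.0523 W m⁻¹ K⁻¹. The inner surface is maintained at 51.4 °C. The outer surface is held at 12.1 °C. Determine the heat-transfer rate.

Q = 200 W

Resistance network (inner→outer):
  R_cast iron = (1/2.18 − 1/2.20)/(4πk) = 0.004170/(4π·56.3) = 5.894×10^-6 K/W
  R_phenolic foam = (1/2.20 − 1/2.39)/(4πk) = 0.03614/(4π·0.0187) = 0.1538 K/W
  R_cork board = (1/2.39 − 1/2.56)/(4πk) = 0.02779/(4π·0.0523) = 0.04228 K/W
ΣR = 5.894×10^-6 + 0.1538 + 0.04228 = 0.1961 K/W
Q = ΔT/ΣR = (51.4 °C − 12.1 °C)/0.1961 = 200 W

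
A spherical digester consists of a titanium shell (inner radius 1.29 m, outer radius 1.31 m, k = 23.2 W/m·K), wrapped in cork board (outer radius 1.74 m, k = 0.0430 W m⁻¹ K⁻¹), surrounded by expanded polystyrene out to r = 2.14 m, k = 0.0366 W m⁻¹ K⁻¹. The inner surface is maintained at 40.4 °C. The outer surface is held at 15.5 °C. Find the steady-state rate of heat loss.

Q = 42.7 W

Series thermal resistances, inner to outer:
  R_titanium = (1/1.29 − 1/1.31)/(4πk) = 0.01184/(4π·23.2) = 4.059×10^-5 K/W
  R_cork board = (1/1.31 − 1/1.74)/(4πk) = 0.1886/(4π·0.0430) = 0.3491 K/W
  R_expanded polystyrene = (1/1.74 − 1/2.14)/(4πk) = 0.1074/(4π·0.0366) = 0.2336 K/W
ΣR = 4.059×10^-5 + 0.3491 + 0.2336 = 0.5827 K/W
Q = ΔT/ΣR = (40.4 °C − 15.5 °C)/0.5827 = 42.7 W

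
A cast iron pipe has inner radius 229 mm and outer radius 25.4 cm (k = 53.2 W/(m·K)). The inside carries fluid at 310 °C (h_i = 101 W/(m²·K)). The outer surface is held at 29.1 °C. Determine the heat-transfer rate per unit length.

Resistance network (inner→outer):
  R'_conv,in = 1/(2πr h) = 1/(2π·0.229·101) = 0.006881 m·K/W
  R'_cast iron = ln(0.254/0.229)/(2πk) = 0.1036/(2π·53.2) = 3.100×10^-4 m·K/W
ΣR = 0.006881 + 3.100×10^-4 = 0.007191 m·K/W
Q' = ΔT/ΣR = (310 °C − 29.1 °C)/0.007191 = 39100 W/m

Q' = 39100 W/m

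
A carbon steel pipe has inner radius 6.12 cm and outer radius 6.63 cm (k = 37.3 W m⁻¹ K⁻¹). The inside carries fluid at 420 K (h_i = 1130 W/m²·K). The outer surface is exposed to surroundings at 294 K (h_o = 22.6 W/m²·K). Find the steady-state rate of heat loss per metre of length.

Q' = 1160 W/m

Treat each layer as a resistance in series:
  R'_conv,in = 1/(2πr h) = 1/(2π·0.0612·1130) = 0.002301 m·K/W
  R'_carbon steel = ln(0.0663/0.0612)/(2πk) = 0.08004/(2π·37.3) = 3.415×10^-4 m·K/W
  R'_conv,out = 1/(2πr h) = 1/(2π·0.0663·22.6) = 0.1062 m·K/W
ΣR = 0.002301 + 3.415×10^-4 + 0.1062 = 0.1088 m·K/W
Q' = ΔT/ΣR = (420 K − 294 K)/0.1088 = 1160 W/m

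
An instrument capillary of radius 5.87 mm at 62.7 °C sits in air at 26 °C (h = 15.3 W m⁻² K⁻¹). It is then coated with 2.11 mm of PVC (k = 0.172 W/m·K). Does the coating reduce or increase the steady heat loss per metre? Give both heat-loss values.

increases: 20.7 → 23.1 W/m

Critical radius for a cylinder: r_cr = k/h = 0.0112 m = 1.12 cm.
Outer radius after coating: r₂ = 0.00587 + 0.00211 = 0.00798 m.
Since r₁ < r_cr and r₂ ≤ r_cr, the coating moves toward the maximum at r_cr — heat loss rises.
Bare: R = 1/(2πr₁h) = 1.772 m·K/W; Q = 36.7/1.772 = 20.7 W/m.
Coated: R = R_cond + R_conv = 1.588 m·K/W; Q = 36.7/1.588 = 23.1 W/m.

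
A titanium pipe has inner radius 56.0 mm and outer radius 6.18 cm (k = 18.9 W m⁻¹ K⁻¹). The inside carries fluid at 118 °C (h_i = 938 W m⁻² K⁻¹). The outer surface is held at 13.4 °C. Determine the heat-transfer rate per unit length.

Treat each layer as a resistance in series:
  R'_conv,in = 1/(2πr h) = 1/(2π·0.0560·938) = 0.003030 m·K/W
  R'_titanium = ln(0.0618/0.0560)/(2πk) = 0.09855/(2π·18.9) = 8.299×10^-4 m·K/W
ΣR = 0.003030 + 8.299×10^-4 = 0.003860 m·K/W
Q' = ΔT/ΣR = (118 °C − 13.4 °C)/0.003860 = 27100 W/m

Q' = 27.1 kW/m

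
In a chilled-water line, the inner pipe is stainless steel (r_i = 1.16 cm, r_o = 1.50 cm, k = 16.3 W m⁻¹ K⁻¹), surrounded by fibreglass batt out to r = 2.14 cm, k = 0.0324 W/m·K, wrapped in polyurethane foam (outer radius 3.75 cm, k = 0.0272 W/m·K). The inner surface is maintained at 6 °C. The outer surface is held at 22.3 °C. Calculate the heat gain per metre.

Q' = 3.24 W/m

Treat each layer as a resistance in series:
  R'_stainless steel = ln(0.0150/0.0116)/(2πk) = 0.2570/(2π·16.3) = 0.002510 m·K/W
  R'_fibreglass batt = ln(0.0214/0.0150)/(2πk) = 0.3553/(2π·0.0324) = 1.746 m·K/W
  R'_polyurethane foam = ln(0.0375/0.0214)/(2πk) = 0.5610/(2π·0.0272) = 3.282 m·K/W
ΣR = 0.002510 + 1.746 + 3.282 = 5.031 m·K/W
Q' = ΔT/ΣR = (6 °C − 22.3 °C)/5.031 = -3.24 W/m
(Negative Q' ⇒ heat flows inward; heat gain = 3.24 W/m.)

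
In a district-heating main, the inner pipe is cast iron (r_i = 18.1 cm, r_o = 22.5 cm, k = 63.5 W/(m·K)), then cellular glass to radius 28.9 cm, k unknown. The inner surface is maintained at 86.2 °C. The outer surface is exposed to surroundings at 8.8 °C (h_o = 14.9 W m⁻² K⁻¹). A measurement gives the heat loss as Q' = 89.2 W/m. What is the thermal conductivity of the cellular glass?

ΣR = ΔT/Q' = |86.2 − 8.8|/89.2 = 0.8677 m·K/W
Known resistances:
  R'_cast iron = ln(0.225/0.181)/(2πk) = 0.2176/(2π·63.5) = 5.454×10^-4 m·K/W
  R'_conv,out = 1/(2πr h) = 1/(2π·0.289·14.9) = 0.03696 m·K/W
R_cellular glass = ΣR − ΣR_known = 0.8677 − 0.03751 = 0.8302 m·K/W
ln(r₂/r₁)/(2πk) = 0.8302 ⇒ k = 0.2503/(2π·0.8302) = 0.0480 W/m·K

k = 0.0480 W/m·K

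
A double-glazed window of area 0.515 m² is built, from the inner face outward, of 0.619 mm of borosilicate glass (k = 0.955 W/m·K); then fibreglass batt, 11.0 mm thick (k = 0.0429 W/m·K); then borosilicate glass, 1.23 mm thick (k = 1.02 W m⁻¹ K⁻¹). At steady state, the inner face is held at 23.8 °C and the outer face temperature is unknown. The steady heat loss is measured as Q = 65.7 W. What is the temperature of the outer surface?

Series resistances:
  R_borosilicate glass = L/(kA) = 6.19×10^-4/(0.955·0.515) = 0.001259 K/W
  R_fibreglass batt = L/(kA) = 0.0110/(0.0429·0.515) = 0.4979 K/W
  R_borosilicate glass = L/(kA) = 0.00123/(1.02·0.515) = 0.002342 K/W
ΣR = 0.5015 K/W
ΔT = Q·ΣR = 65.7 × 0.5015 = 32.95 K
Heat flows outward, so T_out = T_in − ΔT = 23.8 − 32.95 = -9.15 °C

T_out = -9.15 °C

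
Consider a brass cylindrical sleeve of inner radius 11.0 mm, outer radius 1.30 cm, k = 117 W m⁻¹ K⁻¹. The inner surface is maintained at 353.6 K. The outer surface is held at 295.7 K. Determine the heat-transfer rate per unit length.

Q' = 2πk·ΔT/ln(r₂/r₁) = 2π × 117 × 57.9 / ln(0.0130/0.0110) = 2.55×10^5 W/m

Q' = 255 kW/m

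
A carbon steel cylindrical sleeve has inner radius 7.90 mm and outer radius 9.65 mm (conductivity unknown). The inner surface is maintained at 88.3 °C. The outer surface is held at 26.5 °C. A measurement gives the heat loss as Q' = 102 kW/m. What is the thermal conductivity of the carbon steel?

ΣR = ΔT/Q' = |88.3 − 26.5|/1.02×10^5 = 6.059×10^-4 m·K/W
ln(r₂/r₁)/(2πk) = 6.059×10^-4 ⇒ k = 0.2001/(2π·6.059×10^-4) = 52.6 W/m·K

k = 52.6 W/m·K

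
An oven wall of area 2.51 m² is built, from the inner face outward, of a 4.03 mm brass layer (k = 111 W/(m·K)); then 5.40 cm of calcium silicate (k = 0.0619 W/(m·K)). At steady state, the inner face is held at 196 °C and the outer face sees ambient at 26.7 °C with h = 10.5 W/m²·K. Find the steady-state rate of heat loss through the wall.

Q = 439 W

Treat each layer as a resistance in series:
  R_brass = L/(kA) = 0.00403/(111·2.51) = 1.446×10^-5 K/W
  R_calcium silicate = L/(kA) = 0.0540/(0.0619·2.51) = 0.3476 K/W
  R_conv,out = 1/(hA) = 1/(10.5·2.51) = 0.03794 K/W
ΣR = 1.446×10^-5 + 0.3476 + 0.03794 = 0.3856 K/W
Q = ΔT/ΣR = (196 °C − 26.7 °C)/0.3856 = 439 W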